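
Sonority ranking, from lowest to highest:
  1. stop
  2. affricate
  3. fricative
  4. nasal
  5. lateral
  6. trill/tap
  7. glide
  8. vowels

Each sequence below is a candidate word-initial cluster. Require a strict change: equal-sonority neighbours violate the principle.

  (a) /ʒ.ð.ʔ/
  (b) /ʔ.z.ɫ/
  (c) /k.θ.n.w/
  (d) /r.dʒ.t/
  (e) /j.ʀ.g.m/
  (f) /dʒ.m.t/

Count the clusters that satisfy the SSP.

2

(a) /ʒ.ð.ʔ/: profile 3-3-1 — violates.
(b) /ʔ.z.ɫ/: profile 1-3-5 — obeys.
(c) /k.θ.n.w/: profile 1-3-4-7 — obeys.
(d) /r.dʒ.t/: profile 6-2-1 — violates.
(e) /j.ʀ.g.m/: profile 7-6-1-4 — violates.
(f) /dʒ.m.t/: profile 2-4-1 — violates.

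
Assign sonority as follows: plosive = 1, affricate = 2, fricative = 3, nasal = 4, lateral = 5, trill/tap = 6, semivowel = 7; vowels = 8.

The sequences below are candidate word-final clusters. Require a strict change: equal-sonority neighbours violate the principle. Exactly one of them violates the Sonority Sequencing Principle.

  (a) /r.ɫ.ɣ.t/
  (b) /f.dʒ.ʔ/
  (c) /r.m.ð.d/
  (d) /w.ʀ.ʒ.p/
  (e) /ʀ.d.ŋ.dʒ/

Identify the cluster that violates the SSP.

(a) sonority 6-5-3-1: well-formed.
(b) sonority 3-2-1: well-formed.
(c) sonority 6-4-3-1: well-formed.
(d) sonority 7-6-3-1: well-formed.
(e) sonority 6-1-4-2: ill-formed.

e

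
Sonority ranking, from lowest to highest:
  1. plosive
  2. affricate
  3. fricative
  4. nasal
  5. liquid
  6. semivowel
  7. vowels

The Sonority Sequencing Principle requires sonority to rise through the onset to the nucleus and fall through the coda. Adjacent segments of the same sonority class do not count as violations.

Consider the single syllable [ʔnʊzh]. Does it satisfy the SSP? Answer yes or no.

yes

Onset: /ʔ/ is a plosive (sonority 1), /n/ is a nasal (sonority 4); then the nucleus /ʊ/ (sonority 7).
Onset profile 1-4-7 — rises to the nucleus.
Coda: /z/ is a fricative (sonority 3), /h/ is a fricative (sonority 3).
Coda profile 7-3-3 — falls from the nucleus.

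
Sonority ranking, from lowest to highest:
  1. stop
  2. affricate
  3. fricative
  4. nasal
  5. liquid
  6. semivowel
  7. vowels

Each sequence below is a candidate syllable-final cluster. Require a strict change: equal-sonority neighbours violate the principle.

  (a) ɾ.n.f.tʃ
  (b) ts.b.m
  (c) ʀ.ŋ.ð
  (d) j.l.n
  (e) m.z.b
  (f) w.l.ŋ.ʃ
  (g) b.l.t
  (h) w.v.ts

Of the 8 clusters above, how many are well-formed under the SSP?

(a) sonority 5-4-3-2: well-formed.
(b) sonority 2-1-4: ill-formed.
(c) sonority 5-4-3: well-formed.
(d) sonority 6-5-4: well-formed.
(e) sonority 4-3-1: well-formed.
(f) sonority 6-5-4-3: well-formed.
(g) sonority 1-5-1: ill-formed.
(h) sonority 6-3-2: well-formed.

6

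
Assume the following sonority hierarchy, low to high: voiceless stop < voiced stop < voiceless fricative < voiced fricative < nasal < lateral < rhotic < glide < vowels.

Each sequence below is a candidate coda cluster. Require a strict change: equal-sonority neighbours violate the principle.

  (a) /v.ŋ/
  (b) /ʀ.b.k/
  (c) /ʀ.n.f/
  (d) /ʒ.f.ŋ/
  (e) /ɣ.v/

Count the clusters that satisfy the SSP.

(a) 4-5 → violates
(b) 7-2-1 → obeys
(c) 7-5-3 → obeys
(d) 4-3-5 → violates
(e) 4-4 → violates

2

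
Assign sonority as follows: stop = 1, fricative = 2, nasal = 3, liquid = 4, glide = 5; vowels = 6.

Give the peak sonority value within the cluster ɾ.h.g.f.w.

5

/ɾ/ is a liquid (sonority 4).
/h/ is a fricative (sonority 2).
/g/ is a stop (sonority 1).
/f/ is a fricative (sonority 2).
/w/ is a glide (sonority 5).
The maximum is 5.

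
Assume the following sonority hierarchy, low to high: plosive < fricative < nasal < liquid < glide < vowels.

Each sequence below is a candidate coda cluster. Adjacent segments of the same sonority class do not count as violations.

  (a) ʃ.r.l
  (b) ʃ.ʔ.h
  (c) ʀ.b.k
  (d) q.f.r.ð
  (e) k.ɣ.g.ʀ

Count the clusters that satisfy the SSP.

(a) 2-4-4 → violates
(b) 2-1-2 → violates
(c) 4-1-1 → obeys
(d) 1-2-4-2 → violates
(e) 1-2-1-4 → violates

1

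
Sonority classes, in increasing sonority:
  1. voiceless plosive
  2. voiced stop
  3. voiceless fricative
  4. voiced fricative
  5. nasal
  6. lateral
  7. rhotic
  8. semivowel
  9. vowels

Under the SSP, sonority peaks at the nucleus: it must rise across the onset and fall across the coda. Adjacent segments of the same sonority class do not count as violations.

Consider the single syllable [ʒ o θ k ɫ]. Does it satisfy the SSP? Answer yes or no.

no

Onset: /ʒ/ is a voiced fricative (sonority 4); then the nucleus /o/ (sonority 9).
Onset profile 4-9 — rises to the nucleus.
Coda: /θ/ is a voiceless fricative (sonority 3), /k/ is a voiceless plosive (sonority 1), /ɫ/ is a lateral (sonority 6).
Coda profile 9-3-1-6 — does not fall throughout.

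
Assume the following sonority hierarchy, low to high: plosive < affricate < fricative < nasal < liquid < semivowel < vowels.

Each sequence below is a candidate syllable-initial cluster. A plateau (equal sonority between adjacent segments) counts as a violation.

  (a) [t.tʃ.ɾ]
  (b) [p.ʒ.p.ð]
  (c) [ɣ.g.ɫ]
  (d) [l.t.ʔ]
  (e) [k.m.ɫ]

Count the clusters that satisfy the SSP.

(a) 1-2-5 → obeys
(b) 1-3-1-3 → violates
(c) 3-1-5 → violates
(d) 5-1-1 → violates
(e) 1-4-5 → obeys

2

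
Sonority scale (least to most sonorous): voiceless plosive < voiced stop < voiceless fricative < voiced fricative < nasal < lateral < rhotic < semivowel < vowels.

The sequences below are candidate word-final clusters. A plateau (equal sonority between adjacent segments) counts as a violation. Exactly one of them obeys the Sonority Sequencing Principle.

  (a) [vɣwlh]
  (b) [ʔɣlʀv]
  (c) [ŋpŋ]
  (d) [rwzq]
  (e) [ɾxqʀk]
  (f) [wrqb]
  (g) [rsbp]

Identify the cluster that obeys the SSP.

(a) [vɣwlh]: profile 4-4-8-6-3 — violates.
(b) [ʔɣlʀv]: profile 1-4-6-7-4 — violates.
(c) [ŋpŋ]: profile 5-1-5 — violates.
(d) [rwzq]: profile 7-8-4-1 — violates.
(e) [ɾxqʀk]: profile 7-3-1-7-1 — violates.
(f) [wrqb]: profile 8-7-1-2 — violates.
(g) [rsbp]: profile 7-3-2-1 — obeys.

g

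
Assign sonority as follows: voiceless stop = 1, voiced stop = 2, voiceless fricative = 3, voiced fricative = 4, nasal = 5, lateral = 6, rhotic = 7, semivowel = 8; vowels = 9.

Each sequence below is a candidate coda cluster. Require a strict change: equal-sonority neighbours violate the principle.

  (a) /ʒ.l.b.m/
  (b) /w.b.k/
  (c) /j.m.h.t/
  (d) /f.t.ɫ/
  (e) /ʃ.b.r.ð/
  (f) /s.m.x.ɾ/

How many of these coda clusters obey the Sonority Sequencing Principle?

(a) sonority 4-6-2-5: ill-formed.
(b) sonority 8-2-1: well-formed.
(c) sonority 8-5-3-1: well-formed.
(d) sonority 3-1-6: ill-formed.
(e) sonority 3-2-7-4: ill-formed.
(f) sonority 3-5-3-7: ill-formed.

2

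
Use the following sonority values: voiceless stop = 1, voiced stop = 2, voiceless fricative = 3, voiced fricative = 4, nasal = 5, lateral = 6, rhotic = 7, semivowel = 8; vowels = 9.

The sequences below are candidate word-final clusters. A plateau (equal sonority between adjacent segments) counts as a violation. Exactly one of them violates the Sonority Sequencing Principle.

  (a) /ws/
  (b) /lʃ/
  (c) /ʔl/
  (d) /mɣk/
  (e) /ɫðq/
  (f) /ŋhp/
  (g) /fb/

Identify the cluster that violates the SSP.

(a) /ws/: profile 8-3 — obeys.
(b) /lʃ/: profile 6-3 — obeys.
(c) /ʔl/: profile 1-6 — violates.
(d) /mɣk/: profile 5-4-1 — obeys.
(e) /ɫðq/: profile 6-4-1 — obeys.
(f) /ŋhp/: profile 5-3-1 — obeys.
(g) /fb/: profile 3-2 — obeys.

c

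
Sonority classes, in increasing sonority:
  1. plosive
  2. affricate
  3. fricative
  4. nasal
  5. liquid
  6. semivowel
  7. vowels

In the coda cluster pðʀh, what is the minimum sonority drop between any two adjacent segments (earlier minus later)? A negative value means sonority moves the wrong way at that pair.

/p/ is a plosive (sonority 1).
/ð/ is a fricative (sonority 3).
/ʀ/ is a liquid (sonority 5).
/h/ is a fricative (sonority 3).
/p/→/ð/: change -2.
/ð/→/ʀ/: change -2.
/ʀ/→/h/: change +2.
Minimum = -2.

-2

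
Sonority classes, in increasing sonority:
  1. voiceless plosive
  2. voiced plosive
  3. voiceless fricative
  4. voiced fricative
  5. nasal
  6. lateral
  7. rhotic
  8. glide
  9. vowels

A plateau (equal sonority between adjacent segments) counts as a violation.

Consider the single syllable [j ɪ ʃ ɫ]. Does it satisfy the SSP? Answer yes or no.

Onset: /j/ is a glide (sonority 8); then the nucleus /ɪ/ (sonority 9).
Onset profile 8-9 — rises to the nucleus.
Coda: /ʃ/ is a voiceless fricative (sonority 3), /ɫ/ is a lateral (sonority 6).
Coda profile 9-3-6 — does not strictly fall throughout.

no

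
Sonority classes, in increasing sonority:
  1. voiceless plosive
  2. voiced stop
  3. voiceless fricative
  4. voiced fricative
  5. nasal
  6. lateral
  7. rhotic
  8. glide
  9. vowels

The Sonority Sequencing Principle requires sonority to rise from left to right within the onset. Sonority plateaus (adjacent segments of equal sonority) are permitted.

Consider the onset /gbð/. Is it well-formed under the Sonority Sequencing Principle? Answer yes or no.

yes

/g/ — voiced stop, sonority 2.
/b/ — voiced stop, sonority 2.
/ð/ — voiced fricative, sonority 4.
The profile 2-2-4 is non-decreasing (plateaus allowed), so the onset satisfies the SSP.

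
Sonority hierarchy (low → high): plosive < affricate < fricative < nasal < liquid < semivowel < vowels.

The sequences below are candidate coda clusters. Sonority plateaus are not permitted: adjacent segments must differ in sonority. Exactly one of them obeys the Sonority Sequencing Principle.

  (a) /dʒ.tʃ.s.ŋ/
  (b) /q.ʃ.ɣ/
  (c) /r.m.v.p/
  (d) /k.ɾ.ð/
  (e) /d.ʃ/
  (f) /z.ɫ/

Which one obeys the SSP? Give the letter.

c

(a) sonority 2-2-3-4: ill-formed.
(b) sonority 1-3-3: ill-formed.
(c) sonority 5-4-3-1: well-formed.
(d) sonority 1-5-3: ill-formed.
(e) sonority 1-3: ill-formed.
(f) sonority 3-5: ill-formed.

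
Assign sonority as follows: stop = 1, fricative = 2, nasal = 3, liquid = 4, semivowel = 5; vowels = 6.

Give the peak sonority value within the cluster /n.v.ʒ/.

/n/ is a nasal (sonority 3).
/v/ is a fricative (sonority 2).
/ʒ/ is a fricative (sonority 2).
The maximum is 3.

3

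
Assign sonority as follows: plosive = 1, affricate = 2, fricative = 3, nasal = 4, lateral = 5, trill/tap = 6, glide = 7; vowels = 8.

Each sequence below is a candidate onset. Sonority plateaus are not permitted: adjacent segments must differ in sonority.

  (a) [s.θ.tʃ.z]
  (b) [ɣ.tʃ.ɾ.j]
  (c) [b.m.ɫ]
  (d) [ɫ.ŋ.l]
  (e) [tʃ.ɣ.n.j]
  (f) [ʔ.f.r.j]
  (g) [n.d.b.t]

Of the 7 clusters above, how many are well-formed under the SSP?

3

(a) 3-3-2-3 → violates
(b) 3-2-6-7 → violates
(c) 1-4-5 → obeys
(d) 5-4-5 → violates
(e) 2-3-4-7 → obeys
(f) 1-3-6-7 → obeys
(g) 4-1-1-1 → violates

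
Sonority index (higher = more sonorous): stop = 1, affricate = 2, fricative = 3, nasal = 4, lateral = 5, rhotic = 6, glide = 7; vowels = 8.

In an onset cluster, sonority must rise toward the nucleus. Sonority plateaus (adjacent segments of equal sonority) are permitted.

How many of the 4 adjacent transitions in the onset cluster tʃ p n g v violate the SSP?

/tʃ/ is an affricate (sonority 2).
/p/ is a stop (sonority 1).
/n/ is a nasal (sonority 4).
/g/ is a stop (sonority 1).
/v/ is a fricative (sonority 3).
/tʃ/→/p/: 2→1 (does not rise) — violation.
/p/→/n/: 1→4 (rises) — ok.
/n/→/g/: 4→1 (does not rise) — violation.
/g/→/v/: 1→3 (rises) — ok.

2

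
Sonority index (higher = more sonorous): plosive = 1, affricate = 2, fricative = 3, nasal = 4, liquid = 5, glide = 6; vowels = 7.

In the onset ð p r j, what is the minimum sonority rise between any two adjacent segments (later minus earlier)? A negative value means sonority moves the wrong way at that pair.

-2

/ð/ is a fricative (sonority 3).
/p/ is a plosive (sonority 1).
/r/ is a liquid (sonority 5).
/j/ is a glide (sonority 6).
/ð/→/p/: change -2.
/p/→/r/: change +4.
/r/→/j/: change +1.
Minimum = -2.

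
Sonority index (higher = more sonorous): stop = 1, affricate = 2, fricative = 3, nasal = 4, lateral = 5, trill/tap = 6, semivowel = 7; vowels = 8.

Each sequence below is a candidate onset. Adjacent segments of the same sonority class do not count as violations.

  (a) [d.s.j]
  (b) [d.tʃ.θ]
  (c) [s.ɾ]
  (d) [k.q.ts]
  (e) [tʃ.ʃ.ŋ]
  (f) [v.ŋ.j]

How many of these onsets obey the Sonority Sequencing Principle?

(a) 1-3-7 → obeys
(b) 1-2-3 → obeys
(c) 3-6 → obeys
(d) 1-1-2 → obeys
(e) 2-3-4 → obeys
(f) 3-4-7 → obeys

6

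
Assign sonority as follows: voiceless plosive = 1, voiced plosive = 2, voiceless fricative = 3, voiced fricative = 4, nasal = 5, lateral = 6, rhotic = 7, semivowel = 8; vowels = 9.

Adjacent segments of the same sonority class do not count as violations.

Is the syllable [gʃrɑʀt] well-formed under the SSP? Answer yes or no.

yes

Onset: /g/ is a voiced plosive (sonority 2), /ʃ/ is a voiceless fricative (sonority 3), /r/ is a rhotic (sonority 7); then the nucleus /ɑ/ (sonority 9).
Onset profile 2-3-7-9 — rises to the nucleus.
Coda: /ʀ/ is a rhotic (sonority 7), /t/ is a voiceless plosive (sonority 1).
Coda profile 9-7-1 — falls from the nucleus.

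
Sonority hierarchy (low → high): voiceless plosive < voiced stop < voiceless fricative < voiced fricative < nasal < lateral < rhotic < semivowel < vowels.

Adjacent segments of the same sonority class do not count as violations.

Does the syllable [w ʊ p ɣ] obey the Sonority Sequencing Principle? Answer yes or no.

Onset: /w/ is a semivowel (sonority 8); then the nucleus /ʊ/ (sonority 9).
Onset profile 8-9 — rises to the nucleus.
Coda: /p/ is a voiceless plosive (sonority 1), /ɣ/ is a voiced fricative (sonority 4).
Coda profile 9-1-4 — does not fall throughout.

no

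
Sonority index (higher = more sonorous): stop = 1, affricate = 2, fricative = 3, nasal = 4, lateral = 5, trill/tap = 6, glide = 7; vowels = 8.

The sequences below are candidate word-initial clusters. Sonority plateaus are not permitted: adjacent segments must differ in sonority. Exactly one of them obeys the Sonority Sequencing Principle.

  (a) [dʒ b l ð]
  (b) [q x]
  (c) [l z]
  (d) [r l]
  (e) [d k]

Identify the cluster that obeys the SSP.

b

(a) 2-1-5-3 → violates
(b) 1-3 → obeys
(c) 5-3 → violates
(d) 6-5 → violates
(e) 1-1 → violates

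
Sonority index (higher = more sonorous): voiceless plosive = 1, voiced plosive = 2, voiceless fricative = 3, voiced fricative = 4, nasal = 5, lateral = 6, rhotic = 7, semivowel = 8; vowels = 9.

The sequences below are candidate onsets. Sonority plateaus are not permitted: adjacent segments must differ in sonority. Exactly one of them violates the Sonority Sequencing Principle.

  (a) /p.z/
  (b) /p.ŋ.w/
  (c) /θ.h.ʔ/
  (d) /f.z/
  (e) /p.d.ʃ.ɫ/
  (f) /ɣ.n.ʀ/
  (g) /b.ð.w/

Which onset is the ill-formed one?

(a) /p.z/: profile 1-4 — obeys.
(b) /p.ŋ.w/: profile 1-5-8 — obeys.
(c) /θ.h.ʔ/: profile 3-3-1 — violates.
(d) /f.z/: profile 3-4 — obeys.
(e) /p.d.ʃ.ɫ/: profile 1-2-3-6 — obeys.
(f) /ɣ.n.ʀ/: profile 4-5-7 — obeys.
(g) /b.ð.w/: profile 2-4-8 — obeys.

c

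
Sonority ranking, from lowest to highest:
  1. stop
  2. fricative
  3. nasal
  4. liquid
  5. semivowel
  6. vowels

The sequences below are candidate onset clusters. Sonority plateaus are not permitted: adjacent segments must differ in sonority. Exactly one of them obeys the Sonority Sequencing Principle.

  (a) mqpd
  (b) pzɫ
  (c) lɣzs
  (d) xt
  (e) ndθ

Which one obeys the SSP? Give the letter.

(a) 3-1-1-1 → violates
(b) 1-2-4 → obeys
(c) 4-2-2-2 → violates
(d) 2-1 → violates
(e) 3-1-2 → violates

b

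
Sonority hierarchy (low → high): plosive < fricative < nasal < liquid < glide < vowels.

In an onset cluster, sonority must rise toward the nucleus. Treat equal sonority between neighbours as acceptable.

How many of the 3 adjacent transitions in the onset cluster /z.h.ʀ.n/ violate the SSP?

/z/ is a fricative (sonority 2).
/h/ is a fricative (sonority 2).
/ʀ/ is a liquid (sonority 4).
/n/ is a nasal (sonority 3).
/z/→/h/: 2→2 (plateau, allowed) — ok.
/h/→/ʀ/: 2→4 (rises) — ok.
/ʀ/→/n/: 4→3 (does not rise) — violation.

1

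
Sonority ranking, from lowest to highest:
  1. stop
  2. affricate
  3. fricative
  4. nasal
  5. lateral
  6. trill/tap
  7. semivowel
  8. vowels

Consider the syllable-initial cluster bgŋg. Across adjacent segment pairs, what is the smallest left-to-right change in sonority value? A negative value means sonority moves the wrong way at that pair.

-3

/b/: stop = 1.
/g/: stop = 1.
/ŋ/: nasal = 4.
/g/: stop = 1.
/b/→/g/: change +0.
/g/→/ŋ/: change +3.
/ŋ/→/g/: change -3.
Minimum = -3.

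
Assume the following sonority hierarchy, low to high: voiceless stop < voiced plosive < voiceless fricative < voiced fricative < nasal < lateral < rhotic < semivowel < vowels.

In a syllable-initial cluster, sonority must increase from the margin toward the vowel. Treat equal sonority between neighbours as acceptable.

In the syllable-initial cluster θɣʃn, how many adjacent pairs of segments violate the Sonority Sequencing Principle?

1

/θ/ — voiceless fricative, sonority 3.
/ɣ/ — voiced fricative, sonority 4.
/ʃ/ — voiceless fricative, sonority 3.
/n/ — nasal, sonority 5.
/θ/→/ɣ/: 3→4 (rises) — ok.
/ɣ/→/ʃ/: 4→3 (does not rise) — violation.
/ʃ/→/n/: 3→5 (rises) — ok.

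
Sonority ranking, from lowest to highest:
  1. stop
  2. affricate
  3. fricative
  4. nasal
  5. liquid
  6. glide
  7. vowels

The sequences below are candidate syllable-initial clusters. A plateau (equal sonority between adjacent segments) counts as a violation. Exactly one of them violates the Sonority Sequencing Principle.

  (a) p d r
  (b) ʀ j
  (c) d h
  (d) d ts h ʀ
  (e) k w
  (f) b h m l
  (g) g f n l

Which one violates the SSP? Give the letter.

a

(a) p d r: profile 1-1-5 — violates.
(b) ʀ j: profile 5-6 — obeys.
(c) d h: profile 1-3 — obeys.
(d) d ts h ʀ: profile 1-2-3-5 — obeys.
(e) k w: profile 1-6 — obeys.
(f) b h m l: profile 1-3-4-5 — obeys.
(g) g f n l: profile 1-3-4-5 — obeys.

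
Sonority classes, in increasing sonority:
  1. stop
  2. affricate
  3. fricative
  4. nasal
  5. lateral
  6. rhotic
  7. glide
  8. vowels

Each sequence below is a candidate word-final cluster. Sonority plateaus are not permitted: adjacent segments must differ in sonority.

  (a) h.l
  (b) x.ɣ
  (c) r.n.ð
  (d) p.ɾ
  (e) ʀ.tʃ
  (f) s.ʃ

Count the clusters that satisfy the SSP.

(a) sonority 3-5: ill-formed.
(b) sonority 3-3: ill-formed.
(c) sonority 6-4-3: well-formed.
(d) sonority 1-6: ill-formed.
(e) sonority 6-2: well-formed.
(f) sonority 3-3: ill-formed.

2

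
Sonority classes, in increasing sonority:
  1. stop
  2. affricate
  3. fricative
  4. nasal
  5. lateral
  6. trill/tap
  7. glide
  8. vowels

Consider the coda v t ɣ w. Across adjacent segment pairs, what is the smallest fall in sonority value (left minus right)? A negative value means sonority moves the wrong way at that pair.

-4

/v/ is a fricative (sonority 3).
/t/ is a stop (sonority 1).
/ɣ/ is a fricative (sonority 3).
/w/ is a glide (sonority 7).
/v/→/t/: change +2.
/t/→/ɣ/: change -2.
/ɣ/→/w/: change -4.
Minimum = -4.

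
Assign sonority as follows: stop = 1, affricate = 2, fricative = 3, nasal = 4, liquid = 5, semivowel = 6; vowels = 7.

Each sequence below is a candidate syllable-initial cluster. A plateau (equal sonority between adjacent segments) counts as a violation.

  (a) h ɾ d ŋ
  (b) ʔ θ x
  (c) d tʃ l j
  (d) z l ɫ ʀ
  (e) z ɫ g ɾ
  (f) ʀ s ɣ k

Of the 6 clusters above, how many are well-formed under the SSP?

(a) 3-5-1-4 → violates
(b) 1-3-3 → violates
(c) 1-2-5-6 → obeys
(d) 3-5-5-5 → violates
(e) 3-5-1-5 → violates
(f) 5-3-3-1 → violates

1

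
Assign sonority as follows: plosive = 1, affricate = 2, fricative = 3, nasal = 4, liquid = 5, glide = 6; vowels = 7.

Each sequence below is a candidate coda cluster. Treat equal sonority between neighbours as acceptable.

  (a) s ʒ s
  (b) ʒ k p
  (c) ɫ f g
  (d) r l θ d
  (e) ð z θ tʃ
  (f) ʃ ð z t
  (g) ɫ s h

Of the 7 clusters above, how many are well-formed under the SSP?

7

(a) s ʒ s: profile 3-3-3 — obeys.
(b) ʒ k p: profile 3-1-1 — obeys.
(c) ɫ f g: profile 5-3-1 — obeys.
(d) r l θ d: profile 5-5-3-1 — obeys.
(e) ð z θ tʃ: profile 3-3-3-2 — obeys.
(f) ʃ ð z t: profile 3-3-3-1 — obeys.
(g) ɫ s h: profile 5-3-3 — obeys.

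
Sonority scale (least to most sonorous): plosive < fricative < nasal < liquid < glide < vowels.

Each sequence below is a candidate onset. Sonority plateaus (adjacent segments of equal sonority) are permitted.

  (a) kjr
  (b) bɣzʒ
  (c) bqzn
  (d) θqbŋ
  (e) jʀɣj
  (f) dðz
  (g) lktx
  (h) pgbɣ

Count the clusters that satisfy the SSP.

(a) 1-5-4 → violates
(b) 1-2-2-2 → obeys
(c) 1-1-2-3 → obeys
(d) 2-1-1-3 → violates
(e) 5-4-2-5 → violates
(f) 1-2-2 → obeys
(g) 4-1-1-2 → violates
(h) 1-1-1-2 → obeys

4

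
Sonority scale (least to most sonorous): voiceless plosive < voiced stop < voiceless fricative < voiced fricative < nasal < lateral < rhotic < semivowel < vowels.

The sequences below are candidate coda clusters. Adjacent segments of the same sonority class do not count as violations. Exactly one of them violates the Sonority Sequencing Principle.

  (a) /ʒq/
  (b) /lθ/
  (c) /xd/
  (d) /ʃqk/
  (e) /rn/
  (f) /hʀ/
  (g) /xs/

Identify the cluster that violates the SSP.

(a) /ʒq/: profile 4-1 — obeys.
(b) /lθ/: profile 6-3 — obeys.
(c) /xd/: profile 3-2 — obeys.
(d) /ʃqk/: profile 3-1-1 — obeys.
(e) /rn/: profile 7-5 — obeys.
(f) /hʀ/: profile 3-7 — violates.
(g) /xs/: profile 3-3 — obeys.

f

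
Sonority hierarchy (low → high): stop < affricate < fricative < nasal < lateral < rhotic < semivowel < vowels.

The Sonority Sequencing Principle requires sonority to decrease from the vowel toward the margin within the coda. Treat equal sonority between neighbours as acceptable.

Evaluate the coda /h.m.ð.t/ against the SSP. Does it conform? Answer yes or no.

no

/h/ is a fricative (sonority 3).
/m/ is a nasal (sonority 4).
/ð/ is a fricative (sonority 3).
/t/ is a stop (sonority 1).
The profile is 3-4-3-1. Between /h/ (3) and /m/ (4) sonority does not fall, so the cluster violates the SSP.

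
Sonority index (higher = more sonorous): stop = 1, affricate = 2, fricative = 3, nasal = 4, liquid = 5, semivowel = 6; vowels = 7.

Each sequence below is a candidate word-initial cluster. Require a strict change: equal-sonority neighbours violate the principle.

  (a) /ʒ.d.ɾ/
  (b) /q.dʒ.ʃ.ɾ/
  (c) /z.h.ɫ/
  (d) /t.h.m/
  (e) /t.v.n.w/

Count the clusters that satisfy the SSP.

3

(a) /ʒ.d.ɾ/: profile 3-1-5 — violates.
(b) /q.dʒ.ʃ.ɾ/: profile 1-2-3-5 — obeys.
(c) /z.h.ɫ/: profile 3-3-5 — violates.
(d) /t.h.m/: profile 1-3-4 — obeys.
(e) /t.v.n.w/: profile 1-3-4-6 — obeys.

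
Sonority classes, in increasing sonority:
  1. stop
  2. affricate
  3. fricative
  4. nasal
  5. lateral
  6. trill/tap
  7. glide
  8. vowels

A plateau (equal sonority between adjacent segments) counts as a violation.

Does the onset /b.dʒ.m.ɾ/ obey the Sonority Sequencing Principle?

yes

/b/: stop = 1.
/dʒ/: affricate = 2.
/m/: nasal = 4.
/ɾ/: trill/tap = 6.
The profile 1-2-4-6 strictly rises, so the onset satisfies the SSP.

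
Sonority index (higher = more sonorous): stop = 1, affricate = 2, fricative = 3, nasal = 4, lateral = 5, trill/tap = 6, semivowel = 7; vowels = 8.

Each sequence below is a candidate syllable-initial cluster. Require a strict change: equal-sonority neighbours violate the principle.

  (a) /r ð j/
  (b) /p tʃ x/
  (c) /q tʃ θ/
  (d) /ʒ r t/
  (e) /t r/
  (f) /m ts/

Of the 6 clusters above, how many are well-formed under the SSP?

3

(a) /r ð j/: profile 6-3-7 — violates.
(b) /p tʃ x/: profile 1-2-3 — obeys.
(c) /q tʃ θ/: profile 1-2-3 — obeys.
(d) /ʒ r t/: profile 3-6-1 — violates.
(e) /t r/: profile 1-6 — obeys.
(f) /m ts/: profile 4-2 — violates.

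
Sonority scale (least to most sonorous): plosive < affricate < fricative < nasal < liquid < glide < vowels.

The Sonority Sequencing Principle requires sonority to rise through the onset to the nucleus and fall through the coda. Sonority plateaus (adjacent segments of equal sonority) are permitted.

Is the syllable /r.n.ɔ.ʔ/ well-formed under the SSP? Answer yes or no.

Onset: /r/ is a liquid (sonority 5), /n/ is a nasal (sonority 4); then the nucleus /ɔ/ (sonority 7).
Onset profile 5-4-7 — does not rise throughout.
Coda: /ʔ/ is a plosive (sonority 1).
Coda profile 7-1 — falls from the nucleus.

no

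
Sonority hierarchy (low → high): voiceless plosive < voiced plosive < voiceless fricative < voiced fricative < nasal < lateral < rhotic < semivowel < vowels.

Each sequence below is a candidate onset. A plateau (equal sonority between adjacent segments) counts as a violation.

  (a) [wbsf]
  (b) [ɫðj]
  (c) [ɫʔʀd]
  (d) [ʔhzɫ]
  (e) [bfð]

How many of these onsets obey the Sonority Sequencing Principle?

2

(a) [wbsf]: profile 8-2-3-3 — violates.
(b) [ɫðj]: profile 6-4-8 — violates.
(c) [ɫʔʀd]: profile 6-1-7-2 — violates.
(d) [ʔhzɫ]: profile 1-3-4-6 — obeys.
(e) [bfð]: profile 2-3-4 — obeys.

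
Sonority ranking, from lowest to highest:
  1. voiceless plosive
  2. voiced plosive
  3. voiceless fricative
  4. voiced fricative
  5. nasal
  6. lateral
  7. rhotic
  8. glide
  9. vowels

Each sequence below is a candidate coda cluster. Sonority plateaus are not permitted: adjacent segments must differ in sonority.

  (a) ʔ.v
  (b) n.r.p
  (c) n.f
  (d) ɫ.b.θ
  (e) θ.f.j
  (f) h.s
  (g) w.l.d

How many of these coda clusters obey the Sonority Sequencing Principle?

(a) sonority 1-4: ill-formed.
(b) sonority 5-7-1: ill-formed.
(c) sonority 5-3: well-formed.
(d) sonority 6-2-3: ill-formed.
(e) sonority 3-3-8: ill-formed.
(f) sonority 3-3: ill-formed.
(g) sonority 8-6-2: well-formed.

2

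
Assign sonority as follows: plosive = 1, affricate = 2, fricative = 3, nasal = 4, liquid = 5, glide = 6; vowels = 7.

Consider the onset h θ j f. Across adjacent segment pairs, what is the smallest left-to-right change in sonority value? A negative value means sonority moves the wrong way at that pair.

/h/: fricative = 3.
/θ/: fricative = 3.
/j/: glide = 6.
/f/: fricative = 3.
/h/→/θ/: change +0.
/θ/→/j/: change +3.
/j/→/f/: change -3.
Minimum = -3.

-3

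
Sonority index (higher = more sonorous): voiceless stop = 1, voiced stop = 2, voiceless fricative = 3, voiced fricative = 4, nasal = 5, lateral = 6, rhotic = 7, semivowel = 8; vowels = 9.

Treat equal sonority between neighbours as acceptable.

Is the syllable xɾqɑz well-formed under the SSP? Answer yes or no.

no

Onset: /x/ is a voiceless fricative (sonority 3), /ɾ/ is a rhotic (sonority 7), /q/ is a voiceless stop (sonority 1); then the nucleus /ɑ/ (sonority 9).
Onset profile 3-7-1-9 — does not rise throughout.
Coda: /z/ is a voiced fricative (sonority 4).
Coda profile 9-4 — falls from the nucleus.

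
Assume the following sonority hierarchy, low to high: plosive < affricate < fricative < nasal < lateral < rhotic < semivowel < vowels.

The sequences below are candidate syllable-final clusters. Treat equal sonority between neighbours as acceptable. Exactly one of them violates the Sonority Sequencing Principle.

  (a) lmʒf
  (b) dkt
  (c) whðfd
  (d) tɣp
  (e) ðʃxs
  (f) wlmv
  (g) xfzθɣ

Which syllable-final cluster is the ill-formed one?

(a) lmʒf: profile 5-4-3-3 — obeys.
(b) dkt: profile 1-1-1 — obeys.
(c) whðfd: profile 7-3-3-3-1 — obeys.
(d) tɣp: profile 1-3-1 — violates.
(e) ðʃxs: profile 3-3-3-3 — obeys.
(f) wlmv: profile 7-5-4-3 — obeys.
(g) xfzθɣ: profile 3-3-3-3-3 — obeys.

d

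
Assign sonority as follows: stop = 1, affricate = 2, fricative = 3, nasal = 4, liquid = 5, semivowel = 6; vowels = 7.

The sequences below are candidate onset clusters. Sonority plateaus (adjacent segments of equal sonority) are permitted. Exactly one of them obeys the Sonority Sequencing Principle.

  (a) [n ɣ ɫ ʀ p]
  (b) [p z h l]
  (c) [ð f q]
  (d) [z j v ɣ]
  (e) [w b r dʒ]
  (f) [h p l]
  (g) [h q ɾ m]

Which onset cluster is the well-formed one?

(a) [n ɣ ɫ ʀ p]: profile 4-3-5-5-1 — violates.
(b) [p z h l]: profile 1-3-3-5 — obeys.
(c) [ð f q]: profile 3-3-1 — violates.
(d) [z j v ɣ]: profile 3-6-3-3 — violates.
(e) [w b r dʒ]: profile 6-1-5-2 — violates.
(f) [h p l]: profile 3-1-5 — violates.
(g) [h q ɾ m]: profile 3-1-5-4 — violates.

b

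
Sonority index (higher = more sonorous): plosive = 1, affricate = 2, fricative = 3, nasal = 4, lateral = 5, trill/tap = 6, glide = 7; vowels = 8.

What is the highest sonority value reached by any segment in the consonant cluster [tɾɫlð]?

6

/t/: plosive = 1.
/ɾ/: trill/tap = 6.
/ɫ/: lateral = 5.
/l/: lateral = 5.
/ð/: fricative = 3.
The maximum is 6.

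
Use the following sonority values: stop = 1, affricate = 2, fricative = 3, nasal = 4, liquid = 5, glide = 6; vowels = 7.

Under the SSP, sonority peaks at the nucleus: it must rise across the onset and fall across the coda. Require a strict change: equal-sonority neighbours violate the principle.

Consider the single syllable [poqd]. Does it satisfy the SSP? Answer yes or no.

Onset: /p/ is a stop (sonority 1); then the nucleus /o/ (sonority 7).
Onset profile 1-7 — rises to the nucleus.
Coda: /q/ is a stop (sonority 1), /d/ is a stop (sonority 1).
Coda profile 7-1-1 — does not strictly fall throughout.

no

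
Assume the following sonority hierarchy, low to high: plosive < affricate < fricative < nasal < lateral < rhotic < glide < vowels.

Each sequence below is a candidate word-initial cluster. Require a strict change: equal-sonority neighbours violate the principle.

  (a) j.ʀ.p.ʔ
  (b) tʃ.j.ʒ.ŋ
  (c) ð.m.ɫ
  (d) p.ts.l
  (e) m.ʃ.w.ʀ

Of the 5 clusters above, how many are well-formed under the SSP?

(a) sonority 7-6-1-1: ill-formed.
(b) sonority 2-7-3-4: ill-formed.
(c) sonority 3-4-5: well-formed.
(d) sonority 1-2-5: well-formed.
(e) sonority 4-3-7-6: ill-formed.

2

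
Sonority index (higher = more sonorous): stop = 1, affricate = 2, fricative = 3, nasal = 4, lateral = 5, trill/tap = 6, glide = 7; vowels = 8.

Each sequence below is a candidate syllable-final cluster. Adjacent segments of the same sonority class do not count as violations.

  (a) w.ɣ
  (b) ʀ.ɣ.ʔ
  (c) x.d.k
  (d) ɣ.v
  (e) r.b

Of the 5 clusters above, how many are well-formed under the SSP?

5

(a) w.ɣ: profile 7-3 — obeys.
(b) ʀ.ɣ.ʔ: profile 6-3-1 — obeys.
(c) x.d.k: profile 3-1-1 — obeys.
(d) ɣ.v: profile 3-3 — obeys.
(e) r.b: profile 6-1 — obeys.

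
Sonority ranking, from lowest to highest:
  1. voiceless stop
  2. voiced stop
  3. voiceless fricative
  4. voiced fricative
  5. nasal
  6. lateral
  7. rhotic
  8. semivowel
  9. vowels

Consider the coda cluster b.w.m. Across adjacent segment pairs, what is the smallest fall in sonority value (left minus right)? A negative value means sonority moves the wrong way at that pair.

/b/ is a voiced stop (sonority 2).
/w/ is a semivowel (sonority 8).
/m/ is a nasal (sonority 5).
/b/→/w/: change -6.
/w/→/m/: change +3.
Minimum = -6.

-6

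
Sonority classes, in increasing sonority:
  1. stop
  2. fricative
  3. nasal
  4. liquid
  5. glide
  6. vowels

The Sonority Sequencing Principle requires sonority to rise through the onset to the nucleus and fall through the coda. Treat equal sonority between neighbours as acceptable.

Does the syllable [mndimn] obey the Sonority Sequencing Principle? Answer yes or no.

Onset: /m/ is a nasal (sonority 3), /n/ is a nasal (sonority 3), /d/ is a stop (sonority 1); then the nucleus /i/ (sonority 6).
Onset profile 3-3-1-6 — does not rise throughout.
Coda: /m/ is a nasal (sonority 3), /n/ is a nasal (sonority 3).
Coda profile 6-3-3 — falls from the nucleus.

no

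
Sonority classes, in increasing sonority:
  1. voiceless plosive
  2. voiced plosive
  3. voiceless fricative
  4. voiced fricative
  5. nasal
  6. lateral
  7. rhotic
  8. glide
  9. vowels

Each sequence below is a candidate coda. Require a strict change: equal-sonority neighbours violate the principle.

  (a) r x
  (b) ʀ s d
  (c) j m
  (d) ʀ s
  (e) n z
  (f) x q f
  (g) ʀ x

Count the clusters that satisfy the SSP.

6

(a) 7-3 → obeys
(b) 7-3-2 → obeys
(c) 8-5 → obeys
(d) 7-3 → obeys
(e) 5-4 → obeys
(f) 3-1-3 → violates
(g) 7-3 → obeys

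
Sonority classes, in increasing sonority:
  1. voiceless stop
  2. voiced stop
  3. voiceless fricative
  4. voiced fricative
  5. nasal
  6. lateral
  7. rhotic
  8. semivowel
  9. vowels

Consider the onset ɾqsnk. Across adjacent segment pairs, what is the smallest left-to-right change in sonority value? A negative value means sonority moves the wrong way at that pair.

/ɾ/: rhotic = 7.
/q/: voiceless stop = 1.
/s/: voiceless fricative = 3.
/n/: nasal = 5.
/k/: voiceless stop = 1.
/ɾ/→/q/: change -6.
/q/→/s/: change +2.
/s/→/n/: change +2.
/n/→/k/: change -4.
Minimum = -6.

-6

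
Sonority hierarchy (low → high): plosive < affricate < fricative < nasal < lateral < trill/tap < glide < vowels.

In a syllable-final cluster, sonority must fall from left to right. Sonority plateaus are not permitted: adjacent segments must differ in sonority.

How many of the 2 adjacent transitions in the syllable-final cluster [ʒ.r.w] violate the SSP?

/ʒ/: fricative = 3.
/r/: trill/tap = 6.
/w/: glide = 7.
/ʒ/→/r/: 3→6 (does not fall) — violation.
/r/→/w/: 6→7 (does not fall) — violation.

2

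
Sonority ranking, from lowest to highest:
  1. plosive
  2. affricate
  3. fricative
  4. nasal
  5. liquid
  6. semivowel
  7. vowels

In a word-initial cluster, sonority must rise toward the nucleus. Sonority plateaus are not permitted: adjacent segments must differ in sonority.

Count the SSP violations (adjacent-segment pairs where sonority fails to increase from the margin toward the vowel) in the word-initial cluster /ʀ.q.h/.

/ʀ/: liquid = 5.
/q/: plosive = 1.
/h/: fricative = 3.
/ʀ/→/q/: 5→1 (does not rise) — violation.
/q/→/h/: 1→3 (rises) — ok.

1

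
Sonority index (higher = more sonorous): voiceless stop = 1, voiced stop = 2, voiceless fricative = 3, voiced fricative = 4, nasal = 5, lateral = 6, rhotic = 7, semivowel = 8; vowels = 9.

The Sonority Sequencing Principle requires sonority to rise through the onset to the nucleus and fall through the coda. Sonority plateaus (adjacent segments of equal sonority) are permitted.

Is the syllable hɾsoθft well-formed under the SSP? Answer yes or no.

no

Onset: /h/ is a voiceless fricative (sonority 3), /ɾ/ is a rhotic (sonority 7), /s/ is a voiceless fricative (sonority 3); then the nucleus /o/ (sonority 9).
Onset profile 3-7-3-9 — does not rise throughout.
Coda: /θ/ is a voiceless fricative (sonority 3), /f/ is a voiceless fricative (sonority 3), /t/ is a voiceless stop (sonority 1).
Coda profile 9-3-3-1 — falls from the nucleus.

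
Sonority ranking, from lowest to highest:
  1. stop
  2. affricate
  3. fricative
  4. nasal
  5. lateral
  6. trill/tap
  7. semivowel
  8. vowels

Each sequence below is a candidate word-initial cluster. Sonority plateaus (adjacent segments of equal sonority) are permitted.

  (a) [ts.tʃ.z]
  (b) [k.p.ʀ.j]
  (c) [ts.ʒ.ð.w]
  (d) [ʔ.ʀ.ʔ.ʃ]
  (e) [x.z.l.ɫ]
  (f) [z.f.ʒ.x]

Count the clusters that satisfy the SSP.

5

(a) 2-2-3 → obeys
(b) 1-1-6-7 → obeys
(c) 2-3-3-7 → obeys
(d) 1-6-1-3 → violates
(e) 3-3-5-5 → obeys
(f) 3-3-3-3 → obeys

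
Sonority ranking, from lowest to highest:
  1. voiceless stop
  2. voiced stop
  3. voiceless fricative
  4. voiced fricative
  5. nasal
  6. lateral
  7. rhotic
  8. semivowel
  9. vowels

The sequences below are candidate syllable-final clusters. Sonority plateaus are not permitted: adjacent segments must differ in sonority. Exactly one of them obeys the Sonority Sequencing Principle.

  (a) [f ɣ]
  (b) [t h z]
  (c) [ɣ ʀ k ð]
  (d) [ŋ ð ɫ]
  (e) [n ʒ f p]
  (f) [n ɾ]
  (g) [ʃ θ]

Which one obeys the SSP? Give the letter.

e

(a) 3-4 → violates
(b) 1-3-4 → violates
(c) 4-7-1-4 → violates
(d) 5-4-6 → violates
(e) 5-4-3-1 → obeys
(f) 5-7 → violates
(g) 3-3 → violates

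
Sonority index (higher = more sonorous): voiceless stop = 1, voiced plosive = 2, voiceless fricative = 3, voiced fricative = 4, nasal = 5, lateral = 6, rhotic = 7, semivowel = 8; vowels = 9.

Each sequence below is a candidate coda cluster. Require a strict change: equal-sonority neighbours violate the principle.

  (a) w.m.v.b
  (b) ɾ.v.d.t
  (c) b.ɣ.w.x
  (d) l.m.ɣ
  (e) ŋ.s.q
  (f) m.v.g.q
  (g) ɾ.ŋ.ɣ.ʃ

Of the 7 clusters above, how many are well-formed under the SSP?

(a) w.m.v.b: profile 8-5-4-2 — obeys.
(b) ɾ.v.d.t: profile 7-4-2-1 — obeys.
(c) b.ɣ.w.x: profile 2-4-8-3 — violates.
(d) l.m.ɣ: profile 6-5-4 — obeys.
(e) ŋ.s.q: profile 5-3-1 — obeys.
(f) m.v.g.q: profile 5-4-2-1 — obeys.
(g) ɾ.ŋ.ɣ.ʃ: profile 7-5-4-3 — obeys.

6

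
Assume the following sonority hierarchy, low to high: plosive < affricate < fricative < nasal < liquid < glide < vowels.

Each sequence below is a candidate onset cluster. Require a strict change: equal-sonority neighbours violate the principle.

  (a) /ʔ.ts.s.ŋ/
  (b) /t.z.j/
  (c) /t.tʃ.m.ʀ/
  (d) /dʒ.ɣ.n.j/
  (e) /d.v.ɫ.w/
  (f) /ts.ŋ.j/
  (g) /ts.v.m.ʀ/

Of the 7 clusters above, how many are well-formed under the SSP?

(a) 1-2-3-4 → obeys
(b) 1-3-6 → obeys
(c) 1-2-4-5 → obeys
(d) 2-3-4-6 → obeys
(e) 1-3-5-6 → obeys
(f) 2-4-6 → obeys
(g) 2-3-4-5 → obeys

7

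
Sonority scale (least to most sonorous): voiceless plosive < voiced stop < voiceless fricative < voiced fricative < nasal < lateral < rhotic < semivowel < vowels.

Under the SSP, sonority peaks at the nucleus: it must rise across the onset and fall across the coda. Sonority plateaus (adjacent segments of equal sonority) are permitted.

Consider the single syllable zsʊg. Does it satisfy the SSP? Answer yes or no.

Onset: /z/ is a voiced fricative (sonority 4), /s/ is a voiceless fricative (sonority 3); then the nucleus /ʊ/ (sonority 9).
Onset profile 4-3-9 — does not rise throughout.
Coda: /g/ is a voiced stop (sonority 2).
Coda profile 9-2 — falls from the nucleus.

no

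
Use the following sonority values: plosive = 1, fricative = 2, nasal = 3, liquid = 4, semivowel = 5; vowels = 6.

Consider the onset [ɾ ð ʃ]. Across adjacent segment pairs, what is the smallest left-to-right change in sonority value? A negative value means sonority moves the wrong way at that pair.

-2

/ɾ/ — liquid, sonority 4.
/ð/ — fricative, sonority 2.
/ʃ/ — fricative, sonority 2.
/ɾ/→/ð/: change -2.
/ð/→/ʃ/: change +0.
Minimum = -2.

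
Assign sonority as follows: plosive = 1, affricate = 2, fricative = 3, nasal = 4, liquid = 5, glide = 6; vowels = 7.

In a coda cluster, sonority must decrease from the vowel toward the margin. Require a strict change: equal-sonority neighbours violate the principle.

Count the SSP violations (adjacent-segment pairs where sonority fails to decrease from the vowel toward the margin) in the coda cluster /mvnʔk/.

2

/m/: nasal = 4.
/v/: fricative = 3.
/n/: nasal = 4.
/ʔ/: plosive = 1.
/k/: plosive = 1.
/m/→/v/: 4→3 (falls) — ok.
/v/→/n/: 3→4 (does not fall) — violation.
/n/→/ʔ/: 4→1 (falls) — ok.
/ʔ/→/k/: 1→1 (plateau) — violation.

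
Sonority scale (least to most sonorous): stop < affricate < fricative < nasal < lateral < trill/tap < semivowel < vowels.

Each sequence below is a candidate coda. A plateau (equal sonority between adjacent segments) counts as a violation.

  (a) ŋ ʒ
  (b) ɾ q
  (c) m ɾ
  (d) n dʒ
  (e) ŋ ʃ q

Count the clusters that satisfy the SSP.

4

(a) ŋ ʒ: profile 4-3 — obeys.
(b) ɾ q: profile 6-1 — obeys.
(c) m ɾ: profile 4-6 — violates.
(d) n dʒ: profile 4-2 — obeys.
(e) ŋ ʃ q: profile 4-3-1 — obeys.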